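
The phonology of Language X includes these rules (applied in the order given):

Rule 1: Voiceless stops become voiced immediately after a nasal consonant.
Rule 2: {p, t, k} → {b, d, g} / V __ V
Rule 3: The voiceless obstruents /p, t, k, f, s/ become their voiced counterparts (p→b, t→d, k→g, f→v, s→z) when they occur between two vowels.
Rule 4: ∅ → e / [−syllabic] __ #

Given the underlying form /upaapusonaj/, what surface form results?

ubaabuzonaje

Rule 1 (post-nasal voicing): no segment meets the environment; /upaapusonaj/ is unchanged.
Rule 2 (intervocalic voicing): /p/ is a voiceless stop between vowels /u/ and /a/, so it voices to [b]. /p/ is a voiceless stop between vowels /a/ and /u/, so it voices to [b]. /upaapusonaj/ → ubaabusonaj.
Rule 3 (intervocalic voicing): /s/ is a voiceless obstruent between vowels /u/ and /o/, so it voices to [z]. /ubaabusonaj/ → ubaabuzonaj.
Rule 4 (final e-epenthesis): the form ends in the consonant /j/, so [e] is inserted word-finally. /ubaabuzonaj/ → ubaabuzonaje.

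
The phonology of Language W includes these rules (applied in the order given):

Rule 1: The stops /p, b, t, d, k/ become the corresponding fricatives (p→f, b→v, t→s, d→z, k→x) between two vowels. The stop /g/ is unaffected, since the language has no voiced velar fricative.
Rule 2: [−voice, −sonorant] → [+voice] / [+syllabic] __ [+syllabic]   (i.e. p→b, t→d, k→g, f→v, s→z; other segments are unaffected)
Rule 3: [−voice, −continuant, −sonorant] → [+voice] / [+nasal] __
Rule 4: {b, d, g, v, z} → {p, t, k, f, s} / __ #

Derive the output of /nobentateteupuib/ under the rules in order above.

novendazezeuvuip

Rule 1 (intervocalic spirantization): /b/ is a stop between vowels /o/ and /e/, so it spirantizes to the fricative [v]. /t/ is a stop between vowels /a/ and /e/, so it spirantizes to the fricative [s]. /t/ is a stop between vowels /e/ and /e/, so it spirantizes to the fricative [s]. /p/ is a stop between vowels /u/ and /u/, so it spirantizes to the fricative [f]. /nobentateteupuib/ → noventaseseufuib.
Rule 2 (intervocalic voicing): /s/ is a voiceless obstruent between vowels /a/ and /e/, so it voices to [z]. /s/ is a voiceless obstruent between vowels /e/ and /e/, so it voices to [z]. /f/ is a voiceless obstruent between vowels /u/ and /u/, so it voices to [v]. /noventaseseufuib/ → noventazezeuvuib.
Rule 3 (post-nasal voicing): /t/ is a voiceless stop immediately after the nasal /n/, so it voices to [d]. /noventazezeuvuib/ → novendazezeuvuib.
Rule 4 (final devoicing): /b/ is a voiced obstruent in word-final position, so it devoices to [p]. /novendazezeuvuib/ → novendazezeuvuip.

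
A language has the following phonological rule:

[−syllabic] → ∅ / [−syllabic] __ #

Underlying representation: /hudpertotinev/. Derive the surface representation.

No segment of /hudpertotinev/ meets the structural description of the rule, so the form surfaces unchanged.

hudpertotinev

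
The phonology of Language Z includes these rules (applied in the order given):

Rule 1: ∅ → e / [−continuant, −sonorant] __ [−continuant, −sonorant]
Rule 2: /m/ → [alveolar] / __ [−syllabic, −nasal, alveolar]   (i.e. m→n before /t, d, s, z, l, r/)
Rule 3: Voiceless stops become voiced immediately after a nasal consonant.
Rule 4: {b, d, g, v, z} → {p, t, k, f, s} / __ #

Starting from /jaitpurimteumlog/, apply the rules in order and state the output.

Rule 1 (stop-cluster e-epenthesis): /t/ and /p/ form a stop–stop cluster, so [e] is inserted between them. /jaitpurimteumlog/ → jaitepurimteumlog.
Rule 2 (nasal place assimilation): /m/ precedes the alveolar consonant /t/, so it assimilates in place to [n]. /m/ precedes the alveolar consonant /l/, so it assimilates in place to [n]. /jaitepurimteumlog/ → jaitepurinteunlog.
Rule 3 (post-nasal voicing): /t/ is a voiceless stop immediately after the nasal /n/, so it voices to [d]. /jaitepurinteunlog/ → jaitepurindeunlog.
Rule 4 (final devoicing): /g/ is a voiced obstruent in word-final position, so it devoices to [k]. /jaitepurindeunlog/ → jaitepurindeunlok.

jaitepurindeunlok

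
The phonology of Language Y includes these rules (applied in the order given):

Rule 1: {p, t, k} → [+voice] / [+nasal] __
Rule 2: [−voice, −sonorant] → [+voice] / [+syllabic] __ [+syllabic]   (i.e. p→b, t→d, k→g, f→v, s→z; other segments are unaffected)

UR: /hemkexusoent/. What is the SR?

Rule 1 (post-nasal voicing): /k/ is a voiceless stop immediately after the nasal /m/, so it voices to [g]. /t/ is a voiceless stop immediately after the nasal /n/, so it voices to [d]. /hemkexusoent/ → hemgexusoend.
Rule 2 (intervocalic voicing): /s/ is a voiceless obstruent between vowels /u/ and /o/, so it voices to [z]. /hemgexusoend/ → hemgexuzoend.

hemgexuzoend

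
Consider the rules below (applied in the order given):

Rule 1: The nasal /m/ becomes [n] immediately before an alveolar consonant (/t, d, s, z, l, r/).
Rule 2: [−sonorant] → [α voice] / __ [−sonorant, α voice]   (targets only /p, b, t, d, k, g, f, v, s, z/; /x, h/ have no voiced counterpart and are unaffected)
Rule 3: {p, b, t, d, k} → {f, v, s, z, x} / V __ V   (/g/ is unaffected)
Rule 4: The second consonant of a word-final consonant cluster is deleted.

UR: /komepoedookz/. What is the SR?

Rule 1 (nasal place assimilation): no segment meets the environment; /komepoedookz/ is unchanged.
Rule 2 (regressive voicing assimilation): /k/ precedes the voiced obstruent /z/, so it voices to [g] by assimilation. /komepoedookz/ → komepoedoogz.
Rule 3 (intervocalic spirantization): /p/ is a stop between vowels /e/ and /o/, so it spirantizes to the fricative [f]. /d/ is a stop between vowels /e/ and /o/, so it spirantizes to the fricative [z]. /komepoedoogz/ → komefoezoogz.
Rule 4 (final cluster simplification): /z/ is the second consonant of a word-final cluster /gz/, so it deletes. /komefoezoogz/ → komefoezoog.

komefoezoog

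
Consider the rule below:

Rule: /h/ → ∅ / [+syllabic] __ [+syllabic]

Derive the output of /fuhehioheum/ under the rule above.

/h/ occurs between vowels /u/ and /e/, so it deletes.
/h/ occurs between vowels /e/ and /i/, so it deletes.
/h/ occurs between vowels /o/ and /e/, so it deletes.
Surface form: [fueioeum].

fueioeum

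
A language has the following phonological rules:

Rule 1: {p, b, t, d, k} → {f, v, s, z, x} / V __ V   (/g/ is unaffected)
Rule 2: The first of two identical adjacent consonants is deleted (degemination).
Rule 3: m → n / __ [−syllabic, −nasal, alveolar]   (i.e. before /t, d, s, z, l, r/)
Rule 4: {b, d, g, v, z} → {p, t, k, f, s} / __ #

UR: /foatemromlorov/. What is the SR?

Rule 1 (intervocalic spirantization): /t/ is a stop between vowels /a/ and /e/, so it spirantizes to the fricative [s]. /foatemromlorov/ → foasemromlorov.
Rule 2 (degemination): no segment meets the environment; /foasemromlorov/ is unchanged.
Rule 3 (nasal place assimilation): /m/ precedes the alveolar consonant /r/, so it assimilates in place to [n]. /m/ precedes the alveolar consonant /l/, so it assimilates in place to [n]. /foasemromlorov/ → foasenronlorov.
Rule 4 (final devoicing): /v/ is a voiced obstruent in word-final position, so it devoices to [f]. /foasenronlorov/ → foasenronlorof.

foasenronlorof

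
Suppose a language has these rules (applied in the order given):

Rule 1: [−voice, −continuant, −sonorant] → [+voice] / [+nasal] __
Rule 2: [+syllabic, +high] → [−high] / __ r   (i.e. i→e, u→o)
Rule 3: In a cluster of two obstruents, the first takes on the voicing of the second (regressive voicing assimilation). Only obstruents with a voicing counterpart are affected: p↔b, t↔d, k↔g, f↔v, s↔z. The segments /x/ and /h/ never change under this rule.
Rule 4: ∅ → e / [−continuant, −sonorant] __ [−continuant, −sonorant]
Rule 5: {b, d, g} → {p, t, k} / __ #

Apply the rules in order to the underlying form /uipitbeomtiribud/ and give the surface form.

uipidebeomderibut

Rule 1 (post-nasal voicing): /t/ is a voiceless stop immediately after the nasal /m/, so it voices to [d]. /uipitbeomtiribud/ → uipitbeomdiribud.
Rule 2 (pre-rhotic lowering): /i/ is a high vowel immediately before /r/, so it lowers to [e]. /uipitbeomdiribud/ → uipitbeomderibud.
Rule 3 (regressive voicing assimilation): /t/ precedes the voiced obstruent /b/, so it voices to [d] by assimilation. /uipitbeomderibud/ → uipidbeomderibud.
Rule 4 (stop-cluster e-epenthesis): /d/ and /b/ form a stop–stop cluster, so [e] is inserted between them. /uipidbeomderibud/ → uipidebeomderibud.
Rule 5 (final devoicing): /d/ is a voiced stop in word-final position, so it devoices to [t]. /uipidebeomderibud/ → uipidebeomderibut.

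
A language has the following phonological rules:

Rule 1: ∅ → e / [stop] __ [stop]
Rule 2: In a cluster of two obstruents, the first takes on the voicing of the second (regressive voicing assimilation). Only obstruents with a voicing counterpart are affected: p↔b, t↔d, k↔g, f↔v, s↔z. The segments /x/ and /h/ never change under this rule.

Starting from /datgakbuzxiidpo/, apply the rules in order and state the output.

Rule 1 (stop-cluster e-epenthesis): /t/ and /g/ form a stop–stop cluster, so [e] is inserted between them. /k/ and /b/ form a stop–stop cluster, so [e] is inserted between them. /d/ and /p/ form a stop–stop cluster, so [e] is inserted between them. /datgakbuzxiidpo/ → dategakebuzxiidepo.
Rule 2 (regressive voicing assimilation): /z/ precedes the voiceless obstruent /x/, so it devoices to [s] by assimilation. /dategakebuzxiidepo/ → dategakebusxiidepo.

dategakebusxiidepo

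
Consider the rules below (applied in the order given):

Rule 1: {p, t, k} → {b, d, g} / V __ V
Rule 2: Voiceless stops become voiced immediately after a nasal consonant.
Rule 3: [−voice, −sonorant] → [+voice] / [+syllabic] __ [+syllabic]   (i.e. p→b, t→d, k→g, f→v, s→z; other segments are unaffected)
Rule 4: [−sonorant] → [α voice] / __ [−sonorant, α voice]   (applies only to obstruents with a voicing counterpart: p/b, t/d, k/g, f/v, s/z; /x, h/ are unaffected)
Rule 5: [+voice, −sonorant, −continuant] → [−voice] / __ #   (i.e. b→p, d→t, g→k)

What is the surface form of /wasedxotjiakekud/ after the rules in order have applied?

wazetxotjiagegut

Rule 1 (intervocalic voicing): /k/ is a voiceless stop between vowels /a/ and /e/, so it voices to [g]. /k/ is a voiceless stop between vowels /e/ and /u/, so it voices to [g]. /wasedxotjiakekud/ → wasedxotjiagegud.
Rule 2 (post-nasal voicing): no segment meets the environment; /wasedxotjiagegud/ is unchanged.
Rule 3 (intervocalic voicing): /s/ is a voiceless obstruent between vowels /a/ and /e/, so it voices to [z]. /wasedxotjiagegud/ → wazedxotjiagegud.
Rule 4 (regressive voicing assimilation): /d/ precedes the voiceless obstruent /x/, so it devoices to [t] by assimilation. /wazedxotjiagegud/ → wazetxotjiagegud.
Rule 5 (final devoicing): /d/ is a voiced stop in word-final position, so it devoices to [t]. /wazetxotjiagegud/ → wazetxotjiagegut.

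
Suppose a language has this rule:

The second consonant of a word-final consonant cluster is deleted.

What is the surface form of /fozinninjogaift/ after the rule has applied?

fozinninjogaif

/t/ is the second consonant of a word-final cluster /ft/, so it deletes.
The other instances of /f/, /z/, /n/, /j/, /g/ do not occur in the required environment and remain unchanged.
Surface form: [fozinninjogaif].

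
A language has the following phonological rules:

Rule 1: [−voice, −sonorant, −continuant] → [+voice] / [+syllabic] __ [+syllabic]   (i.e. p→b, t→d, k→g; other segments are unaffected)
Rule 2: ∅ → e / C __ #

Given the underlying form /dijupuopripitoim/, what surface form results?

dijubuopribidoime

Rule 1 (intervocalic voicing): /p/ is a voiceless stop between vowels /u/ and /u/, so it voices to [b]. /p/ is a voiceless stop between vowels /i/ and /i/, so it voices to [b]. /t/ is a voiceless stop between vowels /i/ and /o/, so it voices to [d]. /dijupuopripitoim/ → dijubuopribidoim.
Rule 2 (final e-epenthesis): the form ends in the consonant /m/, so [e] is inserted word-finally. /dijubuopribidoim/ → dijubuopribidoime.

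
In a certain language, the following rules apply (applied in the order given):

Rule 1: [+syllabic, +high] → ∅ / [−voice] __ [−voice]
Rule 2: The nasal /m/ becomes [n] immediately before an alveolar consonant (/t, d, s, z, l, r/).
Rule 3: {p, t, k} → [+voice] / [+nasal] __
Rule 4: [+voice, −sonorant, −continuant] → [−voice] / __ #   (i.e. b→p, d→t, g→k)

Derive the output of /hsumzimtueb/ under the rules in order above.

hsunzinduep

Rule 1 (high vowel syncope): no segment meets the environment; /hsumzimtueb/ is unchanged.
Rule 2 (nasal place assimilation): /m/ precedes the alveolar consonant /z/, so it assimilates in place to [n]. /m/ precedes the alveolar consonant /t/, so it assimilates in place to [n]. /hsumzimtueb/ → hsunzintueb.
Rule 3 (post-nasal voicing): /t/ is a voiceless stop immediately after the nasal /n/, so it voices to [d]. /hsunzintueb/ → hsunzindueb.
Rule 4 (final devoicing): /b/ is a voiced stop in word-final position, so it devoices to [p]. /hsunzindueb/ → hsunzinduep.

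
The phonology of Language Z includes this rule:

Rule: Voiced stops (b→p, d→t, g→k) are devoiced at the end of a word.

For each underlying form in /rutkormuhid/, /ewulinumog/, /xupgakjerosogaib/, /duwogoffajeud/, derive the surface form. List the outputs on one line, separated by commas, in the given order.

rutkormuhit, ewulinumok, xupgakjerosogaip, duwogoffajeut

/rutkormuhid/: /d/ is a voiced stop in word-final position, so it devoices to [t]. → [rutkormuhit].
/ewulinumog/: /g/ is a voiced stop in word-final position, so it devoices to [k]. → [ewulinumok].
/xupgakjerosogaib/: /b/ is a voiced stop in word-final position, so it devoices to [p]. → [xupgakjerosogaip].
/duwogoffajeud/: /d/ is a voiced stop in word-final position, so it devoices to [t]. → [duwogoffajeut].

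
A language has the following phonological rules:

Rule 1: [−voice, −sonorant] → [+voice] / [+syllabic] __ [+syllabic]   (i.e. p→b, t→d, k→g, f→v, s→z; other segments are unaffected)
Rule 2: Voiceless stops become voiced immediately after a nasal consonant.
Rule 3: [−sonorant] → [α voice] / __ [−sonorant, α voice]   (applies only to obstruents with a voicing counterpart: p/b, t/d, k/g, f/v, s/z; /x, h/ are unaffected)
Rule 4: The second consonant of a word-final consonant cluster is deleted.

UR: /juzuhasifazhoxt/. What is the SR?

Rule 1 (intervocalic voicing): /s/ is a voiceless obstruent between vowels /a/ and /i/, so it voices to [z]. /f/ is a voiceless obstruent between vowels /i/ and /a/, so it voices to [v]. /juzuhasifazhoxt/ → juzuhazivazhoxt.
Rule 2 (post-nasal voicing): no segment meets the environment; /juzuhazivazhoxt/ is unchanged.
Rule 3 (regressive voicing assimilation): /z/ precedes the voiceless obstruent /h/, so it devoices to [s] by assimilation. /juzuhazivazhoxt/ → juzuhazivashoxt.
Rule 4 (final cluster simplification): /t/ is the second consonant of a word-final cluster /xt/, so it deletes. /juzuhazivashoxt/ → juzuhazivashox.

juzuhazivashox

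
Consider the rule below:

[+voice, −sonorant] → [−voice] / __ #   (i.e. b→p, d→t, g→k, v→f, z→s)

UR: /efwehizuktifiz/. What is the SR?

efwehizuktifis

/z/ is a voiced obstruent in word-final position, so it devoices to [s].
The other instance of /z/ does not occur in the required environment and remains unchanged.
Surface form: [efwehizuktifis].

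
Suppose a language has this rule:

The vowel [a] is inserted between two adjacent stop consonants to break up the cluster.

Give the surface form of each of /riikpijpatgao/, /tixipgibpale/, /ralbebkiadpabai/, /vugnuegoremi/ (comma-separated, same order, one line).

riikapijpatagao, tixipagibapale, ralbebakiadapabai, vugnuegoremi

/riikpijpatgao/: /k/ and /p/ form a stop–stop cluster, so [a] is inserted between them. /t/ and /g/ form a stop–stop cluster, so [a] is inserted between them. → [riikapijpatagao].
/tixipgibpale/: /p/ and /g/ form a stop–stop cluster, so [a] is inserted between them. /b/ and /p/ form a stop–stop cluster, so [a] is inserted between them. → [tixipagibapale].
/ralbebkiadpabai/: /b/ and /k/ form a stop–stop cluster, so [a] is inserted between them. /d/ and /p/ form a stop–stop cluster, so [a] is inserted between them. → [ralbebakiadapabai].
/vugnuegoremi/: the rule's environment is not met; surfaces unchanged as [vugnuegoremi].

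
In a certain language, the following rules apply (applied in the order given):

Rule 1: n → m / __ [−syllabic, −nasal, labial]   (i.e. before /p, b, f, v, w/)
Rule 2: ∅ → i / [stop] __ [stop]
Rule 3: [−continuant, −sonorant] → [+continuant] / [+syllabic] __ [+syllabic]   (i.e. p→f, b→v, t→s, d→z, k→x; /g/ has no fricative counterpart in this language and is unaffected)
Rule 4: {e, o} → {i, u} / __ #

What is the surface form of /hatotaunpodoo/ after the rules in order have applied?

Rule 1 (nasal place assimilation): /n/ precedes the labial consonant /p/, so it assimilates in place to [m]. /hatotaunpodoo/ → hatotaumpodoo.
Rule 2 (stop-cluster i-epenthesis): no segment meets the environment; /hatotaumpodoo/ is unchanged.
Rule 3 (intervocalic spirantization): /t/ is a stop between vowels /a/ and /o/, so it spirantizes to the fricative [s]. /t/ is a stop between vowels /o/ and /a/, so it spirantizes to the fricative [s]. /d/ is a stop between vowels /o/ and /o/, so it spirantizes to the fricative [z]. /hatotaumpodoo/ → hasosaumpozoo.
Rule 4 (final vowel raising): /o/ is a mid vowel in word-final position, so it raises to [u]. /hasosaumpozoo/ → hasosaumpozou.

hasosaumpozou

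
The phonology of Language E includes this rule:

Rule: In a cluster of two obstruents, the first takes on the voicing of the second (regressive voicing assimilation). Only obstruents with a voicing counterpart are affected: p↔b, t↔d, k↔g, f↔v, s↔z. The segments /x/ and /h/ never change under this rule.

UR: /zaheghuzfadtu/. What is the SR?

zahekhusfattu

/g/ precedes the voiceless obstruent /h/, so it devoices to [k] by assimilation.
/z/ precedes the voiceless obstruent /f/, so it devoices to [s] by assimilation.
/d/ precedes the voiceless obstruent /t/, so it devoices to [t] by assimilation.
The other instances of /z/, /f/, /t/ do not occur in the required environment and remain unchanged.
Surface form: [zahekhusfattu].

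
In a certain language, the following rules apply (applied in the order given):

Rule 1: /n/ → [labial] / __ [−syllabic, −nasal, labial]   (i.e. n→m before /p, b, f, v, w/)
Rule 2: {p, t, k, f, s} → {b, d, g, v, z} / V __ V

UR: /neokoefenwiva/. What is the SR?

Rule 1 (nasal place assimilation): /n/ precedes the labial consonant /w/, so it assimilates in place to [m]. /neokoefenwiva/ → neokoefemwiva.
Rule 2 (intervocalic voicing): /k/ is a voiceless obstruent between vowels /o/ and /o/, so it voices to [g]. /f/ is a voiceless obstruent between vowels /e/ and /e/, so it voices to [v]. /neokoefemwiva/ → neogoevemwiva.

neogoevemwiva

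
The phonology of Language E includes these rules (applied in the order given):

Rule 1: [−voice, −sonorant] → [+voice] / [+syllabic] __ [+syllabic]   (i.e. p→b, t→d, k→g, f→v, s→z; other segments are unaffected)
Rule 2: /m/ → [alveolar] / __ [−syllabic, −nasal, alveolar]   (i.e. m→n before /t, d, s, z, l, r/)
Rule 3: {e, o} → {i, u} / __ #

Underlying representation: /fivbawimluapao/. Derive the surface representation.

fivbawinluabau

Rule 1 (intervocalic voicing): /p/ is a voiceless obstruent between vowels /a/ and /a/, so it voices to [b]. /fivbawimluapao/ → fivbawimluabao.
Rule 2 (nasal place assimilation): /m/ precedes the alveolar consonant /l/, so it assimilates in place to [n]. /fivbawimluabao/ → fivbawinluabao.
Rule 3 (final vowel raising): /o/ is a mid vowel in word-final position, so it raises to [u]. /fivbawinluabao/ → fivbawinluabau.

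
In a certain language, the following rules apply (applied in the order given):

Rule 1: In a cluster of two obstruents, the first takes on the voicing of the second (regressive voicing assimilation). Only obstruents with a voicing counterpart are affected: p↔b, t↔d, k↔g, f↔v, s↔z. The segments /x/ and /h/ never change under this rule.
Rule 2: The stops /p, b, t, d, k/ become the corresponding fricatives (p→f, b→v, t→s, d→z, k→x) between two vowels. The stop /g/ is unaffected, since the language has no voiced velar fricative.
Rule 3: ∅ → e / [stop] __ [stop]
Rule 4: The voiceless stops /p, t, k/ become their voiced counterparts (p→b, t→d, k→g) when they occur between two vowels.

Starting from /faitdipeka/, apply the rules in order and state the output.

Rule 1 (regressive voicing assimilation): /t/ precedes the voiced obstruent /d/, so it voices to [d] by assimilation. /faitdipeka/ → faiddipeka.
Rule 2 (intervocalic spirantization): /p/ is a stop between vowels /i/ and /e/, so it spirantizes to the fricative [f]. /k/ is a stop between vowels /e/ and /a/, so it spirantizes to the fricative [x]. /faiddipeka/ → faiddifexa.
Rule 3 (stop-cluster e-epenthesis): /d/ and /d/ form a stop–stop cluster, so [e] is inserted between them. /faiddifexa/ → faidedifexa.
Rule 4 (intervocalic voicing): no segment meets the environment; /faidedifexa/ is unchanged.

faidedifexa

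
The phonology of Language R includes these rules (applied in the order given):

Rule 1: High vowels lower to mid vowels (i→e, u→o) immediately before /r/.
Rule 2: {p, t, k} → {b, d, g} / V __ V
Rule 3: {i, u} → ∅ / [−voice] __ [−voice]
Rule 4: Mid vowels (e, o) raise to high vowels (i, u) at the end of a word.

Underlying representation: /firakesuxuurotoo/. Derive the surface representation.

feragesxuorodou

Rule 1 (pre-rhotic lowering): /i/ is a high vowel immediately before /r/, so it lowers to [e]. /u/ is a high vowel immediately before /r/, so it lowers to [o]. /firakesuxuurotoo/ → ferakesuxuorotoo.
Rule 2 (intervocalic voicing): /k/ is a voiceless stop between vowels /a/ and /e/, so it voices to [g]. /t/ is a voiceless stop between vowels /o/ and /o/, so it voices to [d]. /ferakesuxuorotoo/ → feragesuxuorodoo.
Rule 3 (high vowel syncope): /u/ is a high vowel flanked by voiceless consonants /s/ and /x/, so it deletes. /feragesuxuorodoo/ → feragesxuorodoo.
Rule 4 (final vowel raising): /o/ is a mid vowel in word-final position, so it raises to [u]. /feragesxuorodoo/ → feragesxuorodou.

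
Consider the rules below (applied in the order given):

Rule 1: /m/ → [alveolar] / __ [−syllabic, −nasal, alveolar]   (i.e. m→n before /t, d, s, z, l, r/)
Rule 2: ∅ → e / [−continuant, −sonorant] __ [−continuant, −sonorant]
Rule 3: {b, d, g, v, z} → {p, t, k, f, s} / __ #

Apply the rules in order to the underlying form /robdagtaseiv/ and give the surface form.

Rule 1 (nasal place assimilation): no segment meets the environment; /robdagtaseiv/ is unchanged.
Rule 2 (stop-cluster e-epenthesis): /b/ and /d/ form a stop–stop cluster, so [e] is inserted between them. /g/ and /t/ form a stop–stop cluster, so [e] is inserted between them. /robdagtaseiv/ → robedagetaseiv.
Rule 3 (final devoicing): /v/ is a voiced obstruent in word-final position, so it devoices to [f]. /robedagetaseiv/ → robedagetaseif.

robedagetaseif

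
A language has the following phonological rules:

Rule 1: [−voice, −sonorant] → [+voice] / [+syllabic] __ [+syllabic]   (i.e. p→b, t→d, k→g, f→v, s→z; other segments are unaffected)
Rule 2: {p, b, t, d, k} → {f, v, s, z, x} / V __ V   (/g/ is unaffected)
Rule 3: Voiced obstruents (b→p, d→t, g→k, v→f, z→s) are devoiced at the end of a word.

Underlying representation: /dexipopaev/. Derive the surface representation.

dexivovaef

Rule 1 (intervocalic voicing): /p/ is a voiceless obstruent between vowels /i/ and /o/, so it voices to [b]. /p/ is a voiceless obstruent between vowels /o/ and /a/, so it voices to [b]. /dexipopaev/ → dexibobaev.
Rule 2 (intervocalic spirantization): /b/ is a stop between vowels /i/ and /o/, so it spirantizes to the fricative [v]. /b/ is a stop between vowels /o/ and /a/, so it spirantizes to the fricative [v]. /dexibobaev/ → dexivovaev.
Rule 3 (final devoicing): /v/ is a voiced obstruent in word-final position, so it devoices to [f]. /dexivovaev/ → dexivovaef.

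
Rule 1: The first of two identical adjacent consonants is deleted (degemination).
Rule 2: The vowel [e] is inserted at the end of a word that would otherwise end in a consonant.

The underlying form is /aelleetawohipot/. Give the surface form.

Rule 1 (degemination): /ll/ is a geminate; the first /l/ deletes. /aelleetawohipot/ → aeleetawohipot.
Rule 2 (final e-epenthesis): the form ends in the consonant /t/, so [e] is inserted word-finally. /aeleetawohipot/ → aeleetawohipote.

aeleetawohipote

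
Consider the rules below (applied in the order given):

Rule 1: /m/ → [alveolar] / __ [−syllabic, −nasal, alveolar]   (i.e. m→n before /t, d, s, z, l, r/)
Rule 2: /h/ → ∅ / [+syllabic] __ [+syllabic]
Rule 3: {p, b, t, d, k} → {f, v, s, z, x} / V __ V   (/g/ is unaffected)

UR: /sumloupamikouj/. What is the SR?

Rule 1 (nasal place assimilation): /m/ precedes the alveolar consonant /l/, so it assimilates in place to [n]. /sumloupamikouj/ → sunloupamikouj.
Rule 2 (intervocalic h-deletion): no segment meets the environment; /sunloupamikouj/ is unchanged.
Rule 3 (intervocalic spirantization): /p/ is a stop between vowels /u/ and /a/, so it spirantizes to the fricative [f]. /k/ is a stop between vowels /i/ and /o/, so it spirantizes to the fricative [x]. /sunloupamikouj/ → sunloufamixouj.

sunloufamixouj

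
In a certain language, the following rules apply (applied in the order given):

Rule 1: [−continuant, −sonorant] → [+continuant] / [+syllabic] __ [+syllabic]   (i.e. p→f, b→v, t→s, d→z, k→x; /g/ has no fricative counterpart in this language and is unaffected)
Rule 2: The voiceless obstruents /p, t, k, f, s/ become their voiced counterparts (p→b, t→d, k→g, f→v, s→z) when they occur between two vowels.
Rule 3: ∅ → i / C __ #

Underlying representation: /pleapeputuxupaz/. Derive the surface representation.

Rule 1 (intervocalic spirantization): /p/ is a stop between vowels /a/ and /e/, so it spirantizes to the fricative [f]. /p/ is a stop between vowels /e/ and /u/, so it spirantizes to the fricative [f]. /t/ is a stop between vowels /u/ and /u/, so it spirantizes to the fricative [s]. /p/ is a stop between vowels /u/ and /a/, so it spirantizes to the fricative [f]. /pleapeputuxupaz/ → pleafefusuxufaz.
Rule 2 (intervocalic voicing): /f/ is a voiceless obstruent between vowels /a/ and /e/, so it voices to [v]. /f/ is a voiceless obstruent between vowels /e/ and /u/, so it voices to [v]. /s/ is a voiceless obstruent between vowels /u/ and /u/, so it voices to [z]. /f/ is a voiceless obstruent between vowels /u/ and /a/, so it voices to [v]. /pleafefusuxufaz/ → pleavevuzuxuvaz.
Rule 3 (final i-epenthesis): the form ends in the consonant /z/, so [i] is inserted word-finally. /pleavevuzuxuvaz/ → pleavevuzuxuvazi.

pleavevuzuxuvazi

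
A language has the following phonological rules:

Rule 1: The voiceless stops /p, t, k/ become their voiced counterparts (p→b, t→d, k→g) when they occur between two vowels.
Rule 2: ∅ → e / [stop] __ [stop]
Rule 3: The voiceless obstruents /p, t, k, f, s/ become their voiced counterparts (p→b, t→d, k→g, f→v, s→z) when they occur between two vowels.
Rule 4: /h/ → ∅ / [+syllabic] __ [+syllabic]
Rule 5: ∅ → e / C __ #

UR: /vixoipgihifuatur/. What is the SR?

Rule 1 (intervocalic voicing): /t/ is a voiceless stop between vowels /a/ and /u/, so it voices to [d]. /vixoipgihifuatur/ → vixoipgihifuadur.
Rule 2 (stop-cluster e-epenthesis): /p/ and /g/ form a stop–stop cluster, so [e] is inserted between them. /vixoipgihifuadur/ → vixoipegihifuadur.
Rule 3 (intervocalic voicing): /p/ is a voiceless obstruent between vowels /i/ and /e/, so it voices to [b]. /f/ is a voiceless obstruent between vowels /i/ and /u/, so it voices to [v]. /vixoipegihifuadur/ → vixoibegihivuadur.
Rule 4 (intervocalic h-deletion): /h/ occurs between vowels /i/ and /i/, so it deletes. /vixoibegihivuadur/ → vixoibegiivuadur.
Rule 5 (final e-epenthesis): the form ends in the consonant /r/, so [e] is inserted word-finally. /vixoibegiivuadur/ → vixoibegiivuadure.

vixoibegiivuadure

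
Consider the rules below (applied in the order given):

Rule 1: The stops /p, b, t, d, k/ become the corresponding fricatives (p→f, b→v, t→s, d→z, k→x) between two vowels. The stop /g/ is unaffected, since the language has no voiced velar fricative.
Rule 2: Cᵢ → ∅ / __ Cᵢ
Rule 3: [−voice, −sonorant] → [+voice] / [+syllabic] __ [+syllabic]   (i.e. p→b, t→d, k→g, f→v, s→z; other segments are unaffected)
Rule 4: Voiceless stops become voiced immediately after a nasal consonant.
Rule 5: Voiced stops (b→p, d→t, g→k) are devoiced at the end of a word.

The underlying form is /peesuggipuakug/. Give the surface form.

peezugivuaxuk

Rule 1 (intervocalic spirantization): /p/ is a stop between vowels /i/ and /u/, so it spirantizes to the fricative [f]. /k/ is a stop between vowels /a/ and /u/, so it spirantizes to the fricative [x]. /peesuggipuakug/ → peesuggifuaxug.
Rule 2 (degemination): /gg/ is a geminate; the first /g/ deletes. /peesuggifuaxug/ → peesugifuaxug.
Rule 3 (intervocalic voicing): /s/ is a voiceless obstruent between vowels /e/ and /u/, so it voices to [z]. /f/ is a voiceless obstruent between vowels /i/ and /u/, so it voices to [v]. /peesugifuaxug/ → peezugivuaxug.
Rule 4 (post-nasal voicing): no segment meets the environment; /peezugivuaxug/ is unchanged.
Rule 5 (final devoicing): /g/ is a voiced stop in word-final position, so it devoices to [k]. /peezugivuaxug/ → peezugivuaxuk.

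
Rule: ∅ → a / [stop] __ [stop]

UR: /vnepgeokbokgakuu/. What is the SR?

vnepageokabokagakuu

/p/ and /g/ form a stop–stop cluster, so [a] is inserted between them.
/k/ and /b/ form a stop–stop cluster, so [a] is inserted between them.
/k/ and /g/ form a stop–stop cluster, so [a] is inserted between them.
Surface form: [vnepageokabokagakuu].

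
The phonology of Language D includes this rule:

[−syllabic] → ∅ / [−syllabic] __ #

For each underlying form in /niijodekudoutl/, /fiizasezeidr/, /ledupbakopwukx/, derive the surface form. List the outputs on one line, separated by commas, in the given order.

niijodekudout, fiizasezeid, ledupbakopwuk

/niijodekudoutl/: /l/ is the second consonant of a word-final cluster /tl/, so it deletes. → [niijodekudout].
/fiizasezeidr/: /r/ is the second consonant of a word-final cluster /dr/, so it deletes. → [fiizasezeid].
/ledupbakopwukx/: /x/ is the second consonant of a word-final cluster /kx/, so it deletes. → [ledupbakopwuk].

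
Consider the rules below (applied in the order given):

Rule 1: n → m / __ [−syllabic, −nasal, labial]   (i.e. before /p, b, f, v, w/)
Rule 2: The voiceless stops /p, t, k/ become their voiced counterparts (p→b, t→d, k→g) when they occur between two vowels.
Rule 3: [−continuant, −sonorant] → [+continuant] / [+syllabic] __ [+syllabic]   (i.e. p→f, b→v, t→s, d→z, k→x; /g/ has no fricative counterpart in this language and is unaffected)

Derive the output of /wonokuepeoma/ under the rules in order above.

wonogueveoma

Rule 1 (nasal place assimilation): no segment meets the environment; /wonokuepeoma/ is unchanged.
Rule 2 (intervocalic voicing): /k/ is a voiceless stop between vowels /o/ and /u/, so it voices to [g]. /p/ is a voiceless stop between vowels /e/ and /e/, so it voices to [b]. /wonokuepeoma/ → wonoguebeoma.
Rule 3 (intervocalic spirantization): /b/ is a stop between vowels /e/ and /e/, so it spirantizes to the fricative [v]. /wonoguebeoma/ → wonogueveoma.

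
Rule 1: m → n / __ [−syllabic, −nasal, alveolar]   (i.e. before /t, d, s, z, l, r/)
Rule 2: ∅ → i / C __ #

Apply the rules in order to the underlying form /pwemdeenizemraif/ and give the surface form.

pwendeenizenraifi

Rule 1 (nasal place assimilation): /m/ precedes the alveolar consonant /d/, so it assimilates in place to [n]. /m/ precedes the alveolar consonant /r/, so it assimilates in place to [n]. /pwemdeenizemraif/ → pwendeenizenraif.
Rule 2 (final i-epenthesis): the form ends in the consonant /f/, so [i] is inserted word-finally. /pwendeenizenraif/ → pwendeenizenraifi.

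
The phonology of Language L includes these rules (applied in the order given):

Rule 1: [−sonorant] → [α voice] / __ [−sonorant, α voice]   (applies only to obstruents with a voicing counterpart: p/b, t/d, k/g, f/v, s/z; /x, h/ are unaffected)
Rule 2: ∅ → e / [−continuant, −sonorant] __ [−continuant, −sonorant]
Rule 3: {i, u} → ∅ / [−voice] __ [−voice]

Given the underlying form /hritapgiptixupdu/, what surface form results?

Rule 1 (regressive voicing assimilation): /p/ precedes the voiced obstruent /g/, so it voices to [b] by assimilation. /p/ precedes the voiced obstruent /d/, so it voices to [b] by assimilation. /hritapgiptixupdu/ → hritabgiptixubdu.
Rule 2 (stop-cluster e-epenthesis): /b/ and /g/ form a stop–stop cluster, so [e] is inserted between them. /p/ and /t/ form a stop–stop cluster, so [e] is inserted between them. /b/ and /d/ form a stop–stop cluster, so [e] is inserted between them. /hritabgiptixubdu/ → hritabegipetixubedu.
Rule 3 (high vowel syncope): /i/ is a high vowel flanked by voiceless consonants /t/ and /x/, so it deletes. /hritabegipetixubedu/ → hritabegipetxubedu.

hritabegipetxubedu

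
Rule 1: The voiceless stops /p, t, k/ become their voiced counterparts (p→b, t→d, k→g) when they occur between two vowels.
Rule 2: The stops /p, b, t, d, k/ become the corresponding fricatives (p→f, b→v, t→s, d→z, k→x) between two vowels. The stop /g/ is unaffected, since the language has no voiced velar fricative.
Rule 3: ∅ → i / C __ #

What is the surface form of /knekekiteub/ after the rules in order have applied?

Rule 1 (intervocalic voicing): /k/ is a voiceless stop between vowels /e/ and /e/, so it voices to [g]. /k/ is a voiceless stop between vowels /e/ and /i/, so it voices to [g]. /t/ is a voiceless stop between vowels /i/ and /e/, so it voices to [d]. /knekekiteub/ → knegegideub.
Rule 2 (intervocalic spirantization): /d/ is a stop between vowels /i/ and /e/, so it spirantizes to the fricative [z]. /knegegideub/ → knegegizeub.
Rule 3 (final i-epenthesis): the form ends in the consonant /b/, so [i] is inserted word-finally. /knegegizeub/ → knegegizeubi.

knegegizeubi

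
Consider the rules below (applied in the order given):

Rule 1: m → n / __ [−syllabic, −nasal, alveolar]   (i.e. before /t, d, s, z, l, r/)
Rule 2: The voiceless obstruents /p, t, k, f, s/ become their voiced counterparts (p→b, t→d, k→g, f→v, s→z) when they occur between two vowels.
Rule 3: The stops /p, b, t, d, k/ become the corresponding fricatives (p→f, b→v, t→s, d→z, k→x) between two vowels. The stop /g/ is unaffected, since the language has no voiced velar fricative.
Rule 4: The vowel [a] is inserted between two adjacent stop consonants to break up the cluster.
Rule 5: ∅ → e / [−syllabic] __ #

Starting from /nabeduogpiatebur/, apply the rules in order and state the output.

Rule 1 (nasal place assimilation): no segment meets the environment; /nabeduogpiatebur/ is unchanged.
Rule 2 (intervocalic voicing): /t/ is a voiceless obstruent between vowels /a/ and /e/, so it voices to [d]. /nabeduogpiatebur/ → nabeduogpiadebur.
Rule 3 (intervocalic spirantization): /b/ is a stop between vowels /a/ and /e/, so it spirantizes to the fricative [v]. /d/ is a stop between vowels /e/ and /u/, so it spirantizes to the fricative [z]. /d/ is a stop between vowels /a/ and /e/, so it spirantizes to the fricative [z]. /b/ is a stop between vowels /e/ and /u/, so it spirantizes to the fricative [v]. /nabeduogpiadebur/ → navezuogpiazevur.
Rule 4 (stop-cluster a-epenthesis): /g/ and /p/ form a stop–stop cluster, so [a] is inserted between them. /navezuogpiazevur/ → navezuogapiazevur.
Rule 5 (final e-epenthesis): the form ends in the consonant /r/, so [e] is inserted word-finally. /navezuogapiazevur/ → navezuogapiazevure.

navezuogapiazevure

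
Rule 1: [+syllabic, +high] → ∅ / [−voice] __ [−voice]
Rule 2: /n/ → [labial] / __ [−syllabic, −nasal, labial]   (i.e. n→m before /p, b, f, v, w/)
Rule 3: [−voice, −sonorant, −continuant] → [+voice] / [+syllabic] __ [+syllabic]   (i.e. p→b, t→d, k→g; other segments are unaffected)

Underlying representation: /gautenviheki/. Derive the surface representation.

gaudemvihegi

Rule 1 (high vowel syncope): no segment meets the environment; /gautenviheki/ is unchanged.
Rule 2 (nasal place assimilation): /n/ precedes the labial consonant /v/, so it assimilates in place to [m]. /gautenviheki/ → gautemviheki.
Rule 3 (intervocalic voicing): /t/ is a voiceless stop between vowels /u/ and /e/, so it voices to [d]. /k/ is a voiceless stop between vowels /e/ and /i/, so it voices to [g]. /gautemviheki/ → gaudemvihegi.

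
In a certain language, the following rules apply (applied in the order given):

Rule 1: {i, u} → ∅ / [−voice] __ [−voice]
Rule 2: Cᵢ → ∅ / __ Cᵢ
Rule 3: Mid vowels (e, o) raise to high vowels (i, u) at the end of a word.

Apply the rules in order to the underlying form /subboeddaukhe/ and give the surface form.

suboedaukhi

Rule 1 (high vowel syncope): no segment meets the environment; /subboeddaukhe/ is unchanged.
Rule 2 (degemination): /bb/ is a geminate; the first /b/ deletes. /dd/ is a geminate; the first /d/ deletes. /subboeddaukhe/ → suboedaukhe.
Rule 3 (final vowel raising): /e/ is a mid vowel in word-final position, so it raises to [i]. /suboedaukhe/ → suboedaukhi.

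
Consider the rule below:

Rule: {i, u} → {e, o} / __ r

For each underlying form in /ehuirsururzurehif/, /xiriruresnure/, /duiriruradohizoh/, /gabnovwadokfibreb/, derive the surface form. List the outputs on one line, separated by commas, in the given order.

/ehuirsururzurehif/: /i/ is a high vowel immediately before /r/, so it lowers to [e]. /u/ is a high vowel immediately before /r/, so it lowers to [o]. /u/ is a high vowel immediately before /r/, so it lowers to [o]. /u/ is a high vowel immediately before /r/, so it lowers to [o]. → [ehuersororzorehif].
/xiriruresnure/: /i/ is a high vowel immediately before /r/, so it lowers to [e]. /i/ is a high vowel immediately before /r/, so it lowers to [e]. /u/ is a high vowel immediately before /r/, so it lowers to [o]. /u/ is a high vowel immediately before /r/, so it lowers to [o]. → [xereroresnore].
/duiriruradohizoh/: /i/ is a high vowel immediately before /r/, so it lowers to [e]. /i/ is a high vowel immediately before /r/, so it lowers to [e]. /u/ is a high vowel immediately before /r/, so it lowers to [o]. → [duereroradohizoh].
/gabnovwadokfibreb/: the rule's environment is not met; surfaces unchanged as [gabnovwadokfibreb].

ehuersororzorehif, xereroresnore, duereroradohizoh, gabnovwadokfibreb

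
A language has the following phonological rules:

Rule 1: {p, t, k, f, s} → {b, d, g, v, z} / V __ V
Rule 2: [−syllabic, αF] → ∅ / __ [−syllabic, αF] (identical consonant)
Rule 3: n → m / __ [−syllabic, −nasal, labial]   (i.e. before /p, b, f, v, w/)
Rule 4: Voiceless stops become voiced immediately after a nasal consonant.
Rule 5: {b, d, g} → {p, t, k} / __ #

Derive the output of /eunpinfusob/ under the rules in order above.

Rule 1 (intervocalic voicing): /s/ is a voiceless obstruent between vowels /u/ and /o/, so it voices to [z]. /eunpinfusob/ → eunpinfuzob.
Rule 2 (degemination): no segment meets the environment; /eunpinfuzob/ is unchanged.
Rule 3 (nasal place assimilation): /n/ precedes the labial consonant /p/, so it assimilates in place to [m]. /n/ precedes the labial consonant /f/, so it assimilates in place to [m]. /eunpinfuzob/ → eumpimfuzob.
Rule 4 (post-nasal voicing): /p/ is a voiceless stop immediately after the nasal /m/, so it voices to [b]. /eumpimfuzob/ → eumbimfuzob.
Rule 5 (final devoicing): /b/ is a voiced stop in word-final position, so it devoices to [p]. /eumbimfuzob/ → eumbimfuzop.

eumbimfuzop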